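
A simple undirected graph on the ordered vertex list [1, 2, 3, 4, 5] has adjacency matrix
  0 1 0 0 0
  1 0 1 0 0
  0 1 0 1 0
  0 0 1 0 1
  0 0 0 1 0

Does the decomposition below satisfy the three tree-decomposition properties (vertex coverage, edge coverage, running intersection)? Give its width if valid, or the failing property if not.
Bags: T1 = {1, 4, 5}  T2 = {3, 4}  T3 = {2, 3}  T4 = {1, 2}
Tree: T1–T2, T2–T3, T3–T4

No — bags containing vertex 1 are not connected in the tree.

A tree decomposition must satisfy three properties: every vertex lies in some bag; for every edge, both endpoints lie together in some bag; and for every vertex, the bags containing it form a connected subtree. Here bags containing vertex 1 are not connected in the tree, so the decomposition is invalid.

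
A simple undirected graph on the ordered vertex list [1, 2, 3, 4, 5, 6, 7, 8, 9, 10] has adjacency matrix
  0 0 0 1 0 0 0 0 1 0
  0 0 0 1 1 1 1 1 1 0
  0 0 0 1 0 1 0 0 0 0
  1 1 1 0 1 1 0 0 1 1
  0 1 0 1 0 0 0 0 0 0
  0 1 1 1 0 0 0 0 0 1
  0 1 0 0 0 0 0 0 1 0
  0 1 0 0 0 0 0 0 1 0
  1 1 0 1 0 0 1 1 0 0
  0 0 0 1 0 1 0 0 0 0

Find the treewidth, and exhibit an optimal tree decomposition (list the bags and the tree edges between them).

Each bag holds 3 vertices, so the decomposition has width 2, which upper-bounds the treewidth. For the lower bound, the 3 vertices {2, 8, 9} are pairwise adjacent, and any tree decomposition puts a clique entirely inside one bag — forcing width ≥ 2. Combining the bounds, tw(G) = 2.

Treewidth 2.
One such decomposition:
Bags: B1 = {2, 4, 6}  B2 = {2, 4, 5}  B3 = {3, 4, 6}  B4 = {2, 4, 9}  B5 = {2, 8, 9}  B6 = {4, 6, 10}  B7 = {2, 7, 9}  B8 = {1, 4, 9}
Tree: B1–B2, B1–B3, B2–B4, B4–B5, B3–B6, B5–B7, B4–B8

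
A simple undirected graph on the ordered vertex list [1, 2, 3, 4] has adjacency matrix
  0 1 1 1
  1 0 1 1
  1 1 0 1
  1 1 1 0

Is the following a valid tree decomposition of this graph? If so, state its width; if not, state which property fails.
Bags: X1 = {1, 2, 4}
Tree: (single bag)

A tree decomposition must satisfy three properties: every vertex lies in some bag; for every edge, both endpoints lie together in some bag; and for every vertex, the bags containing it form a connected subtree. Here vertex 3 appears in no bag, so the decomposition is invalid.

No — vertex 3 appears in no bag.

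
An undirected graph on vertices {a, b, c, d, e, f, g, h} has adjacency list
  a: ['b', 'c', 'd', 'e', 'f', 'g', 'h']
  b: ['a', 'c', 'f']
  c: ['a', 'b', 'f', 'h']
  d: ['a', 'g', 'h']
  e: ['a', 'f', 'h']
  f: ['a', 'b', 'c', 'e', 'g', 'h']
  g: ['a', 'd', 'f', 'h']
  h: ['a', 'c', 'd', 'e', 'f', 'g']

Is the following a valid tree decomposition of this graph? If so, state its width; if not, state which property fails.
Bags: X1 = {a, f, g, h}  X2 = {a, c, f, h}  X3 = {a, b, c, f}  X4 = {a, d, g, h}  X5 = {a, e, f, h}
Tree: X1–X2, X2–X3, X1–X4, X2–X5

Every vertex of G appears in some bag (union = {a, b, c, d, e, f, g, h}); every edge is covered by a bag; and for each vertex v the set of bags containing v is connected in the bag tree. The decomposition is therefore valid. The largest bag has 4 vertices, so the width is 3.

Yes; width 3.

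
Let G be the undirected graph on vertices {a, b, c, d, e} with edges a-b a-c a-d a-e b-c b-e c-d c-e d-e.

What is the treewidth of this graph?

3

A width-3 tree decomposition is:
Bags: B1 = {a, c, d, e}  B2 = {a, b, c, e}
Tree: B1–B2
The largest bag has 4 vertices, giving width 3; this decomposition certifies tw(G) ≤ 3. On the other hand G contains the 4-clique {a, c, d, e}. A clique must lie in a single bag of any decomposition, so no decomposition can have width below 3. The upper and lower bounds meet at 3, so that is the treewidth.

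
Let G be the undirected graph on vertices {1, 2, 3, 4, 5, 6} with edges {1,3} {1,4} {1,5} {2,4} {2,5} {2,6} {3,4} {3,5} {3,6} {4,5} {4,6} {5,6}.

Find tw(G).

3

A width-3 tree decomposition is:
Bags: B1 = {1, 3, 4, 5}  B2 = {3, 4, 5, 6}  B3 = {2, 4, 5, 6}
Tree: B1–B2, B2–B3
Every bag has size at most 4, so the width is 4 − 1 = 3 and tw(G) ≤ 3. On the other hand G contains the 4-clique {2, 4, 5, 6}. A clique must lie in a single bag of any decomposition, so no decomposition can have width below 3. Hence tw(G) = 3 exactly.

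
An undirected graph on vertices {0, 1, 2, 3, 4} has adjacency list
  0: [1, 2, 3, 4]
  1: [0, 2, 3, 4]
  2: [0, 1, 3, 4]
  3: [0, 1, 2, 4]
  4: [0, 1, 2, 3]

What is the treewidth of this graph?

A width-4 tree decomposition is:
Bags: B1 = {0, 1, 2, 3, 4}
Tree: (single bag)
With just one bag of size 5, the width is 5 − 1 = 4, so tw(G) ≤ 4. On the other hand G contains the 5-clique {0, 1, 2, 3, 4}. A clique must lie in a single bag of any decomposition, so no decomposition can have width below 4. Hence tw(G) = 4 exactly.

4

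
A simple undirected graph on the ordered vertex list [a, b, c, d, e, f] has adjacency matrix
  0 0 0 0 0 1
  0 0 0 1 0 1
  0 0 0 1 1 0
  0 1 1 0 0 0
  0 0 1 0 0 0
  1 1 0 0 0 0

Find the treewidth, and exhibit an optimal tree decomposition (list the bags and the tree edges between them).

Each bag holds 2 vertices, so the decomposition has width 1, which upper-bounds the treewidth. G has an edge, so its treewidth is at least 1. Hence tw(G) = 1 exactly.

Treewidth 1.
One optimal decomposition is:
Bags: B1 = {b, d}  B2 = {c, d}  B3 = {c, e}  B4 = {b, f}  B5 = {a, f}
Tree: B1–B2, B2–B3, B1–B4, B4–B5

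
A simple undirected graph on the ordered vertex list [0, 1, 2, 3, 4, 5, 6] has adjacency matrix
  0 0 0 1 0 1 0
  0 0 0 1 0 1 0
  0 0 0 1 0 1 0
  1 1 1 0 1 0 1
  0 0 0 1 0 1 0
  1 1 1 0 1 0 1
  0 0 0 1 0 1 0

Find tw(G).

2

A width-2 tree decomposition is:
Bags: B1 = {3, 5, 6}  B2 = {2, 3, 5}  B3 = {3, 4, 5}  B4 = {1, 3, 5}  B5 = {0, 3, 5}
Tree: B1–B2, B2–B3, B3–B4, B4–B5
The largest bag has 3 vertices, giving width 2; this decomposition certifies tw(G) ≤ 2. For the lower bound, G contains the cycle 3–6–5–2–3, so G is not a forest; only forests have treewidth ≤ 1, hence tw(G) ≥ 2. Therefore the treewidth is 2.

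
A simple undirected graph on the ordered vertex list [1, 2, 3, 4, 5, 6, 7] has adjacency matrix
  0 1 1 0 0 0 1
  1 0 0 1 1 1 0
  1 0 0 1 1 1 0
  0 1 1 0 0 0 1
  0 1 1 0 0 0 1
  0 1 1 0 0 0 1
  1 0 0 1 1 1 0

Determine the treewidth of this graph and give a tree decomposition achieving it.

Treewidth 3.
Bags: B1 = {1, 2, 3, 7}  B2 = {2, 3, 5, 7}  B3 = {2, 3, 6, 7}  B4 = {2, 3, 4, 7}
Tree: B1–B2, B2–B3, B3–B4

The largest bag has 4 vertices, giving width 3; this decomposition certifies tw(G) ≤ 3. For the lower bound: the 4 vertex sets {1,3}, {5,7}, {2}, {6} are disjoint, each induces a connected subgraph, and every pair is joined by at least one edge of G. Contracting each set to a single vertex therefore yields K_{4} as a minor, and since treewidth is minor-monotone, tw(G) ≥ tw(K_{4}) = 3. Hence tw(G) = 3 exactly.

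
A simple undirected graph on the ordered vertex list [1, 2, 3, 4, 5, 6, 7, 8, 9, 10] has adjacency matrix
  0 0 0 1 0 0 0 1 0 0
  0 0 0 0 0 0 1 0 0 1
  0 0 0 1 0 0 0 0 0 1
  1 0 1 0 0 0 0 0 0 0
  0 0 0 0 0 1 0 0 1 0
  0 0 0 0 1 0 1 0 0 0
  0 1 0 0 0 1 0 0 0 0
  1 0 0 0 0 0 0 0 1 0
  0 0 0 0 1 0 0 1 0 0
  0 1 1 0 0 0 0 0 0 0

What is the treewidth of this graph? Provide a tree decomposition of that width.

Each bag holds 3 vertices, so the decomposition has width 2, which upper-bounds the treewidth. For the lower bound, G contains the cycle 2–10–3–4–1–8–9–5–6–7–2, so G is not a forest; only forests have treewidth ≤ 1, hence tw(G) ≥ 2. The upper and lower bounds meet at 2, so that is the treewidth.

Treewidth 2.
One optimal decomposition is:
Bags: B1 = {2, 3, 10}  B2 = {2, 3, 4}  B3 = {1, 2, 4}  B4 = {1, 2, 8}  B5 = {2, 8, 9}  B6 = {2, 5, 9}  B7 = {2, 5, 6}  B8 = {2, 6, 7}
Tree: B1–B2, B2–B3, B3–B4, B4–B5, B5–B6, B6–B7, B7–B8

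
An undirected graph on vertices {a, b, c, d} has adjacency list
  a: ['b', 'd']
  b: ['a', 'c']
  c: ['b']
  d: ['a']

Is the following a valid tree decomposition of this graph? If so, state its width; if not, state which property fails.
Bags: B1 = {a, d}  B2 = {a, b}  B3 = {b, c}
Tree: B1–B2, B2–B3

Yes; width 1.

Vertex coverage: the bags together contain {a, b, c, d}, the full vertex set. Edge coverage: each edge of G has both endpoints in at least one bag. Running intersection: for every vertex, the bags containing it form a connected subtree. All three properties hold, so this is a valid tree decomposition of width max|bag| − 1 = 1, and hence tw(G) ≤ 1.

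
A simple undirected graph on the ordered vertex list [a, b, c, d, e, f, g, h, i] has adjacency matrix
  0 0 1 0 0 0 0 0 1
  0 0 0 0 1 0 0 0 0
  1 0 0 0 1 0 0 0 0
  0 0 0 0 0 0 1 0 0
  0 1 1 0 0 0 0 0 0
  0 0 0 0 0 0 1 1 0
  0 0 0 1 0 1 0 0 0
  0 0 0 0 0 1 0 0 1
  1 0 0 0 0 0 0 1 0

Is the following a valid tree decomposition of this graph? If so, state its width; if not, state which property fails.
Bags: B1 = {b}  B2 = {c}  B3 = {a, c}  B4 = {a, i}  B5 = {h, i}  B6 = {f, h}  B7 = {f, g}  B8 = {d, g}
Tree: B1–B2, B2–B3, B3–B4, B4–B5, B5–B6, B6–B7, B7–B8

No — vertex e appears in no bag.

A tree decomposition must satisfy three properties: every vertex lies in some bag; for every edge, both endpoints lie together in some bag; and for every vertex, the bags containing it form a connected subtree. Here vertex e appears in no bag, so the decomposition is invalid.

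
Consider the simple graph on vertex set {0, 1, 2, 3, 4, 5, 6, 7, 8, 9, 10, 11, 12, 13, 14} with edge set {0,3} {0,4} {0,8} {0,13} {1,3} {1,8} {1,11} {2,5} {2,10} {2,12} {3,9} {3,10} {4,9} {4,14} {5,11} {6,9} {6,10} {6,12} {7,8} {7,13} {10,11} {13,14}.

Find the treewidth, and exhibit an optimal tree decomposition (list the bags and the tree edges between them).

Treewidth 3.
Bags: B1 = {2, 5, 6, 12}  B2 = {2, 5, 6, 10}  B3 = {5, 6, 10, 11}  B4 = {6, 9, 10, 11}  B5 = {3, 9, 10, 11}  B6 = {1, 3, 9, 11}  B7 = {1, 3, 4, 9}  B8 = {0, 1, 3, 4}  B9 = {0, 1, 4, 8}  B10 = {0, 4, 8, 14}  B11 = {0, 8, 13, 14}  B12 = {7, 8, 13, 14}
Tree: B1–B2, B2–B3, B3–B4, B4–B5, B5–B6, B6–B7, B7–B8, B8–B9, B9–B10, B10–B11, B11–B12

Each bag holds 4 vertices, so the decomposition has width 3, which upper-bounds the treewidth. For the lower bound: the 4 vertex sets {2,5,12}, {6}, {10}, {1,3,9,11} are disjoint, each induces a connected subgraph, and every pair is joined by at least one edge of G. Contracting each set to a single vertex therefore yields K_{4} as a minor, and since treewidth is minor-monotone, tw(G) ≥ tw(K_{4}) = 3. The upper and lower bounds meet at 3, so that is the treewidth.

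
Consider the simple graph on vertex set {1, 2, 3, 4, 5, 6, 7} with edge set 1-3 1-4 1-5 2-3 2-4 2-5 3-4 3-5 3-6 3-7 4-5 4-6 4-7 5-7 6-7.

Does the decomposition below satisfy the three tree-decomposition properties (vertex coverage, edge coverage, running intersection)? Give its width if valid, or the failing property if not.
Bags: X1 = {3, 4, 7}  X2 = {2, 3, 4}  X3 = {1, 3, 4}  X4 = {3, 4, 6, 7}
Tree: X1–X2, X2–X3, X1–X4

A tree decomposition must satisfy three properties: every vertex lies in some bag; for every edge, both endpoints lie together in some bag; and for every vertex, the bags containing it form a connected subtree. Here vertex 5 appears in no bag, so the decomposition is invalid.

No — vertex 5 appears in no bag.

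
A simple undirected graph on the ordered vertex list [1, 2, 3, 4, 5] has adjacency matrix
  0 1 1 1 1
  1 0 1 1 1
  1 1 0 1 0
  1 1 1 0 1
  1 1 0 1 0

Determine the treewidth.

A width-3 tree decomposition is:
Bags: B1 = {1, 2, 4, 5}  B2 = {1, 2, 3, 4}
Tree: B1–B2
Every bag has size at most 4, so the width is 4 − 1 = 3 and tw(G) ≤ 3. Conversely, {1, 2, 3, 4} is a clique of size 4, and the vertices of any clique must share a bag in every tree decomposition; so some bag has ≥ 4 vertices and tw(G) ≥ 3. Hence tw(G) = 3 exactly.

3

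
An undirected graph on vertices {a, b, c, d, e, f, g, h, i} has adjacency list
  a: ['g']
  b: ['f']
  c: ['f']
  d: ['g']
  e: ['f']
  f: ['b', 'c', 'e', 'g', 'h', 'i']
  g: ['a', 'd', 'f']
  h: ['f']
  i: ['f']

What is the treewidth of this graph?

A width-1 tree decomposition is:
Bags: B1 = {f, h}  B2 = {f, i}  B3 = {e, f}  B4 = {b, f}  B5 = {f, g}  B6 = {d, g}  B7 = {a, g}  B8 = {c, f}
Tree: B1–B2, B1–B3, B2–B4, B1–B5, B5–B6, B5–B7, B5–B8
Each bag holds 2 vertices, so the decomposition has width 1, which upper-bounds the treewidth. Since G has at least one edge (e.g. h–f), it is not an edgeless graph, so tw(G) ≥ 1. The upper and lower bounds meet at 1, so that is the treewidth.

1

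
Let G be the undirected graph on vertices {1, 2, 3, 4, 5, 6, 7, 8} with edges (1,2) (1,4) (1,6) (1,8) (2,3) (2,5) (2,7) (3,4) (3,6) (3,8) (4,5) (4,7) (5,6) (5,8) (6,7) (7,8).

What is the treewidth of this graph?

A width-4 tree decomposition is:
Bags: B1 = {1, 3, 4, 5, 7}  B2 = {1, 3, 5, 6, 7}  B3 = {1, 3, 5, 7, 8}  B4 = {1, 2, 3, 5, 7}
Tree: B1–B2, B2–B3, B3–B4
Each bag holds 5 vertices, so the decomposition has width 4, which upper-bounds the treewidth. For the lower bound: the 5 vertex sets {4,5}, {3,6}, {1,8}, {7}, {2} are disjoint, each induces a connected subgraph, and every pair is joined by at least one edge of G. Contracting each set to a single vertex therefore yields K_{5} as a minor, and since treewidth is minor-monotone, tw(G) ≥ tw(K_{5}) = 4. Therefore the treewidth is 4.

4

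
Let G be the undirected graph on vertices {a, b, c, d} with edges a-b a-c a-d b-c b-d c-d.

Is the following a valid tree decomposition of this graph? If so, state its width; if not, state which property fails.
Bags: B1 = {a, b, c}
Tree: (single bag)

No — vertex d appears in no bag.

A tree decomposition must satisfy three properties: every vertex lies in some bag; for every edge, both endpoints lie together in some bag; and for every vertex, the bags containing it form a connected subtree. Here vertex d appears in no bag, so the decomposition is invalid.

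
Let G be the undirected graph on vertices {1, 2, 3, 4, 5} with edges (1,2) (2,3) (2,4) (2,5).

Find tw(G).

1

A width-1 tree decomposition is:
Bags: B1 = {2, 5}  B2 = {1, 2}  B3 = {2, 4}  B4 = {2, 3}
Tree: B1–B2, B2–B3, B3–B4
Each bag holds 2 vertices, so the decomposition has width 1, which upper-bounds the treewidth. Any graph with an edge has treewidth ≥ 1, and G has the edge 2–5. Therefore the treewidth is 1.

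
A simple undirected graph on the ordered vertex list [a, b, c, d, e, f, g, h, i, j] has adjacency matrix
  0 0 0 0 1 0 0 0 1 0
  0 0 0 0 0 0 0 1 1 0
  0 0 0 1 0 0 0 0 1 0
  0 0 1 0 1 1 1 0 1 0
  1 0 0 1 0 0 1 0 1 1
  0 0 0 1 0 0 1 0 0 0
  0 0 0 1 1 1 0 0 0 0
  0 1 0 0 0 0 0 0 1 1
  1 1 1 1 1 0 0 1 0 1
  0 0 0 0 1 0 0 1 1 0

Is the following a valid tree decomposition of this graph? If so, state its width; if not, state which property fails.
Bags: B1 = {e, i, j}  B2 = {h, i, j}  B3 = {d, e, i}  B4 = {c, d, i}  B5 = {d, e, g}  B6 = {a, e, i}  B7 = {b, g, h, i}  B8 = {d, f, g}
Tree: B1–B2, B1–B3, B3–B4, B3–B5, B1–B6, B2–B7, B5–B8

No — bags containing vertex g are not connected in the tree.

A tree decomposition must satisfy three properties: every vertex lies in some bag; for every edge, both endpoints lie together in some bag; and for every vertex, the bags containing it form a connected subtree. Here bags containing vertex g are not connected in the tree, so the decomposition is invalid.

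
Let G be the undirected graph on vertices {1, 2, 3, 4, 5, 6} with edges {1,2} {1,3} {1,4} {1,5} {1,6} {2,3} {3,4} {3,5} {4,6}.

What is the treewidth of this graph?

2

A width-2 tree decomposition is:
Bags: B1 = {1, 3, 4}  B2 = {1, 2, 3}  B3 = {1, 4, 6}  B4 = {1, 3, 5}
Tree: B1–B2, B1–B3, B1–B4
The largest bag has 3 vertices, giving width 2; this decomposition certifies tw(G) ≤ 2. Conversely, {1, 2, 3} is a clique of size 3, and the vertices of any clique must share a bag in every tree decomposition; so some bag has ≥ 3 vertices and tw(G) ≥ 2. Therefore the treewidth is 2.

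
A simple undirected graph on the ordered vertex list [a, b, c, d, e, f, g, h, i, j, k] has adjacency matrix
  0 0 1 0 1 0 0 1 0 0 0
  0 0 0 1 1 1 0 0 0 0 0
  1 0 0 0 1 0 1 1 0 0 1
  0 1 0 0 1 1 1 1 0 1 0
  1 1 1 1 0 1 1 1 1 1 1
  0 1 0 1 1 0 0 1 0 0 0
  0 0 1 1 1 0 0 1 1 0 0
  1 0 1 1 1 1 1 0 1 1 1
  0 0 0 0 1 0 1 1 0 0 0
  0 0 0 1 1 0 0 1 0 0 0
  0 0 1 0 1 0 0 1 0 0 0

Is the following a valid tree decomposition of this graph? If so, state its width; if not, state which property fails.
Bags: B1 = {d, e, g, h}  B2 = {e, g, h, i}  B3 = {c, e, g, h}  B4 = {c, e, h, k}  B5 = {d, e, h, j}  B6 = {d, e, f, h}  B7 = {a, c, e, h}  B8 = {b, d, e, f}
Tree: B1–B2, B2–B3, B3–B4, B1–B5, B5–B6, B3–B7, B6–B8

Yes; width 3.

Every vertex of G appears in some bag (union = {a, b, c, d, e, f, g, h, i, j, k}); every edge is covered by a bag; and for each vertex v the set of bags containing v is connected in the bag tree. The decomposition is therefore valid. The largest bag has 4 vertices, so the width is 3.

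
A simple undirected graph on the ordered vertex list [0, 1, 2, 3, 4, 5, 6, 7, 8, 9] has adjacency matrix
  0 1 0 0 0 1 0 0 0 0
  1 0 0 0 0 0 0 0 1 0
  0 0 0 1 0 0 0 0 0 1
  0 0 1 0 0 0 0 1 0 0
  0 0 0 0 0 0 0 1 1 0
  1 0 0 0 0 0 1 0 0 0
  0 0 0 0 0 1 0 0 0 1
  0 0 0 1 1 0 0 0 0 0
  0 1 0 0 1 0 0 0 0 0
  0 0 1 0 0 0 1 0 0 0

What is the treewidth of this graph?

2

A width-2 tree decomposition is:
Bags: B1 = {0, 5, 6}  B2 = {0, 6, 9}  B3 = {0, 2, 9}  B4 = {0, 2, 3}  B5 = {0, 3, 7}  B6 = {0, 4, 7}  B7 = {0, 4, 8}  B8 = {0, 1, 8}
Tree: B1–B2, B2–B3, B3–B4, B4–B5, B5–B6, B6–B7, B7–B8
Each bag holds 3 vertices, so the decomposition has width 2, which upper-bounds the treewidth. The edges 0–5–6–9–2–3–7–4–8–1–0 form a cycle, so G is not a tree and its treewidth is at least 2. Hence tw(G) = 2 exactly.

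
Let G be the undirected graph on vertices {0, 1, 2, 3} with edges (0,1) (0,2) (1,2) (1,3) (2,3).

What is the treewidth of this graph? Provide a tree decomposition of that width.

Treewidth 2.
Bags: B1 = {1, 2, 3}  B2 = {0, 1, 2}
Tree: B1–B2

Each bag holds 3 vertices, so the decomposition has width 2, which upper-bounds the treewidth. For the lower bound, the 3 vertices {0, 1, 2} are pairwise adjacent, and any tree decomposition puts a clique entirely inside one bag — forcing width ≥ 2. Hence tw(G) = 2 exactly.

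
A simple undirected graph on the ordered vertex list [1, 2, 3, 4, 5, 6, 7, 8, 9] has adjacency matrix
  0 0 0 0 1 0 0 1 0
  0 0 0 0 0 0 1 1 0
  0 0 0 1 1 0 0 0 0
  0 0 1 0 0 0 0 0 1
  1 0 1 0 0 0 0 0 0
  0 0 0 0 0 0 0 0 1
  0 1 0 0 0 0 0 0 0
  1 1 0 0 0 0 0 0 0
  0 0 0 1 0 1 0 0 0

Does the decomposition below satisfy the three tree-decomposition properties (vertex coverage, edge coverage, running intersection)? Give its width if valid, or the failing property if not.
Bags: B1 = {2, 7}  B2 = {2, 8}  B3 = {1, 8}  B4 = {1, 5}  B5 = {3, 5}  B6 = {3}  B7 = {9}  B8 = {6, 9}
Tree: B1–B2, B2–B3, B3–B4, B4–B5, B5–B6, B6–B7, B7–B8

No — vertex 4 appears in no bag.

A tree decomposition must satisfy three properties: every vertex lies in some bag; for every edge, both endpoints lie together in some bag; and for every vertex, the bags containing it form a connected subtree. Here vertex 4 appears in no bag, so the decomposition is invalid.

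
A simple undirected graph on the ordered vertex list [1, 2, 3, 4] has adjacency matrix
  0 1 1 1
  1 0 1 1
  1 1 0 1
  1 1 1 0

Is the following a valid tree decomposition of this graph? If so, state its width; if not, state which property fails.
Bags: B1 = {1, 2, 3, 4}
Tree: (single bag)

Yes; width 3.

Checking the three conditions: (i) the bags cover all of {1, 2, 3, 4}; (ii) for each edge, some bag contains both endpoints; (iii) the bags containing any fixed vertex form a subtree. All hold, so the decomposition is valid with width 4 − 1 = 3.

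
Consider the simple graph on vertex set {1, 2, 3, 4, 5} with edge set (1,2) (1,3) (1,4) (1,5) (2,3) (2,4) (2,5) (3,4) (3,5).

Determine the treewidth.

3

A width-3 tree decomposition is:
Bags: B1 = {1, 2, 3, 4}  B2 = {1, 2, 3, 5}
Tree: B1–B2
Each bag holds 4 vertices, so the decomposition has width 3, which upper-bounds the treewidth. Conversely, {1, 2, 3, 4} is a clique of size 4, and the vertices of any clique must share a bag in every tree decomposition; so some bag has ≥ 4 vertices and tw(G) ≥ 3. Therefore the treewidth is 3.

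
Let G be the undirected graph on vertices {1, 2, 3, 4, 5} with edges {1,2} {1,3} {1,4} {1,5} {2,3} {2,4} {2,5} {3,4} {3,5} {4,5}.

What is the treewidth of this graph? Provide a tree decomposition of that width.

Treewidth 4.
Bags: B1 = {1, 2, 3, 4, 5}
Tree: (single bag)

A single bag containing all 5 vertices is trivially a valid decomposition of width 4. For the lower bound, the 5 vertices {1, 2, 3, 4, 5} are pairwise adjacent, and any tree decomposition puts a clique entirely inside one bag — forcing width ≥ 4. Hence tw(G) = 4 exactly.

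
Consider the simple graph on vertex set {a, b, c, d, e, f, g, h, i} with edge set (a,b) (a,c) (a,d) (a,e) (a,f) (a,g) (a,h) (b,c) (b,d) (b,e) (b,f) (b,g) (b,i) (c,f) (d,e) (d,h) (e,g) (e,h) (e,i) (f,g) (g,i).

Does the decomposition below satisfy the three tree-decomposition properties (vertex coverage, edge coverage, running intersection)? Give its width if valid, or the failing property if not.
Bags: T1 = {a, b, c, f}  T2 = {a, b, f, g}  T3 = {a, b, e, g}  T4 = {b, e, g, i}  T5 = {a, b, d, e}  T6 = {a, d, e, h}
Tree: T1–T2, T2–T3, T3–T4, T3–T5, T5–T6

Checking the three conditions: (i) the bags cover all of {a, b, c, d, e, f, g, h, i}; (ii) for each edge, some bag contains both endpoints; (iii) the bags containing any fixed vertex form a subtree. All hold, so the decomposition is valid with width 4 − 1 = 3.

Yes; width 3.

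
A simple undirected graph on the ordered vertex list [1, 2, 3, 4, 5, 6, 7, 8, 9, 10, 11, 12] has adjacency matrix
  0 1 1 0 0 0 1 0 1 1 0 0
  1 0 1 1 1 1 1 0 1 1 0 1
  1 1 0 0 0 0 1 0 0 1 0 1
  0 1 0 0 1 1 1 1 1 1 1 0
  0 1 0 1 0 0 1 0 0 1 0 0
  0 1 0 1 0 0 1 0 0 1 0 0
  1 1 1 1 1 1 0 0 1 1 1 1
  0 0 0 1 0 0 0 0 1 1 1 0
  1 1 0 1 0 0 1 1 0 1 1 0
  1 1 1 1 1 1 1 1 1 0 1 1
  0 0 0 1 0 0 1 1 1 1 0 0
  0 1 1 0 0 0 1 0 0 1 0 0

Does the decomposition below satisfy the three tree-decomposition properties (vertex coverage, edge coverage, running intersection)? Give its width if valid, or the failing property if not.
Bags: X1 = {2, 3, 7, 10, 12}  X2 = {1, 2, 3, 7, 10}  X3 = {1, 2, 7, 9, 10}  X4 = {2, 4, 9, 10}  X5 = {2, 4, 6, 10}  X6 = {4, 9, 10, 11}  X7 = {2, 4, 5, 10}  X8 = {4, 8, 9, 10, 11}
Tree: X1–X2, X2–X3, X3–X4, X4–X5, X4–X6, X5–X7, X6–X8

A tree decomposition must satisfy three properties: every vertex lies in some bag; for every edge, both endpoints lie together in some bag; and for every vertex, the bags containing it form a connected subtree. Here edge (7,4) lies in no bag, so the decomposition is invalid.

No — edge (7,4) lies in no bag.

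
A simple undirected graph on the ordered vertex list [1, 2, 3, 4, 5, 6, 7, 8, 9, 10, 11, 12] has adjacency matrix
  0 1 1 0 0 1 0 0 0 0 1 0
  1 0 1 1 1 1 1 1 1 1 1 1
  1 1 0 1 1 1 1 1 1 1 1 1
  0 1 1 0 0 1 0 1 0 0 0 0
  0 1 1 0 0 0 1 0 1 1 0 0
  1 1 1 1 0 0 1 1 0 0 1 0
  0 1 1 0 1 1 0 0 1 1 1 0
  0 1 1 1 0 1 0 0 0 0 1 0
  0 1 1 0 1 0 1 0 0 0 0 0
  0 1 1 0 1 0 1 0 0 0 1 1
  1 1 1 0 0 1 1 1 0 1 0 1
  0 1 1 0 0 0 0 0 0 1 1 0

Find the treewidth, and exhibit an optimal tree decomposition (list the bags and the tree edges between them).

Treewidth 4.
One such decomposition:
Bags: B1 = {2, 3, 7, 10, 11}  B2 = {2, 3, 5, 7, 10}  B3 = {2, 3, 6, 7, 11}  B4 = {2, 3, 6, 8, 11}  B5 = {2, 3, 5, 7, 9}  B6 = {2, 3, 4, 6, 8}  B7 = {1, 2, 3, 6, 11}  B8 = {2, 3, 10, 11, 12}
Tree: B1–B2, B1–B3, B3–B4, B2–B5, B4–B6, B4–B7, B1–B8

The largest bag has 5 vertices, giving width 4; this decomposition certifies tw(G) ≤ 4. Conversely, {2, 3, 5, 7, 9} is a clique of size 5, and the vertices of any clique must share a bag in every tree decomposition; so some bag has ≥ 5 vertices and tw(G) ≥ 4. Combining the bounds, tw(G) = 4.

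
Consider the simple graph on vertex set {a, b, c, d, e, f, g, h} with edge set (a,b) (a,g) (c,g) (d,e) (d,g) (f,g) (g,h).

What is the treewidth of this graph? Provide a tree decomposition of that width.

Treewidth 1.
Bags: B1 = {a, g}  B2 = {a, b}  B3 = {d, g}  B4 = {g, h}  B5 = {c, g}  B6 = {d, e}  B7 = {f, g}
Tree: B1–B2, B1–B3, B3–B4, B4–B5, B3–B6, B5–B7

Each bag holds 2 vertices, so the decomposition has width 1, which upper-bounds the treewidth. Any graph with an edge has treewidth ≥ 1, and G has the edge g–a. The upper and lower bounds meet at 1, so that is the treewidth.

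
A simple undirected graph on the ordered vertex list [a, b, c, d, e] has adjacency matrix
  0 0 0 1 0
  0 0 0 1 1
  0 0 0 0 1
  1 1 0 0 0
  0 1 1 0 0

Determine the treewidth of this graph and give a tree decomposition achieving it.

Treewidth 1.
One such decomposition:
Bags: B1 = {c, e}  B2 = {b, e}  B3 = {b, d}  B4 = {a, d}
Tree: B1–B2, B2–B3, B3–B4

Each bag holds 2 vertices, so the decomposition has width 1, which upper-bounds the treewidth. G has an edge, so its treewidth is at least 1. Hence tw(G) = 1 exactly.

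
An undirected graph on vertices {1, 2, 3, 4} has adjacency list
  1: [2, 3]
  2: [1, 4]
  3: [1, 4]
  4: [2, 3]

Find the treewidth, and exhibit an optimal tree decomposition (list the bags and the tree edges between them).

Every bag has size at most 3, so the width is 3 − 1 = 2 and tw(G) ≤ 2. The edges 3–4–2–1–3 form a cycle, so G is not a tree and its treewidth is at least 2. Therefore the treewidth is 2.

Treewidth 2.
One optimal decomposition is:
Bags: B1 = {2, 3, 4}  B2 = {1, 2, 3}
Tree: B1–B2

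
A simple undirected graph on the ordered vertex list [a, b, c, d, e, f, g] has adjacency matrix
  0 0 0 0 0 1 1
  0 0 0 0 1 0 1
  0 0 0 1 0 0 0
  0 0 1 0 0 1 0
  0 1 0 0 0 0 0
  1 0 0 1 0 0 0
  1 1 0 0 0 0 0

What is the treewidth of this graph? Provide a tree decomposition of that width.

Every bag has size at most 2, so the width is 2 − 1 = 1 and tw(G) ≤ 1. G has an edge, so its treewidth is at least 1. Combining the bounds, tw(G) = 1.

Treewidth 1.
One such decomposition:
Bags: B1 = {c, d}  B2 = {d, f}  B3 = {a, f}  B4 = {a, g}  B5 = {b, g}  B6 = {b, e}
Tree: B1–B2, B2–B3, B3–B4, B4–B5, B5–B6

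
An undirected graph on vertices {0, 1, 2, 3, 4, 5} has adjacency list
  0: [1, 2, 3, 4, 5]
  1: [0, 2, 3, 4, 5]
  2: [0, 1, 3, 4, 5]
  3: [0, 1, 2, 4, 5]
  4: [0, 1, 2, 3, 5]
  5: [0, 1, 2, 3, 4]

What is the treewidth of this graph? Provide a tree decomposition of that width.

A single bag containing all 6 vertices is trivially a valid decomposition of width 5. Conversely, {0, 1, 2, 3, 4, 5} is a clique of size 6, and the vertices of any clique must share a bag in every tree decomposition; so some bag has ≥ 6 vertices and tw(G) ≥ 5. Hence tw(G) = 5 exactly.

Treewidth 5.
One such decomposition:
Bags: B1 = {0, 1, 2, 3, 4, 5}
Tree: (single bag)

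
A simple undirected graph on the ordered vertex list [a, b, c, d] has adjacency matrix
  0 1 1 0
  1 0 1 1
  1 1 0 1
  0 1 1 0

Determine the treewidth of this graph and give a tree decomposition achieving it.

Treewidth 2.
Bags: B1 = {a, b, c}  B2 = {b, c, d}
Tree: B1–B2

Each bag holds 3 vertices, so the decomposition has width 2, which upper-bounds the treewidth. Conversely, {b, c, d} is a clique of size 3, and the vertices of any clique must share a bag in every tree decomposition; so some bag has ≥ 3 vertices and tw(G) ≥ 2. Hence tw(G) = 2 exactly.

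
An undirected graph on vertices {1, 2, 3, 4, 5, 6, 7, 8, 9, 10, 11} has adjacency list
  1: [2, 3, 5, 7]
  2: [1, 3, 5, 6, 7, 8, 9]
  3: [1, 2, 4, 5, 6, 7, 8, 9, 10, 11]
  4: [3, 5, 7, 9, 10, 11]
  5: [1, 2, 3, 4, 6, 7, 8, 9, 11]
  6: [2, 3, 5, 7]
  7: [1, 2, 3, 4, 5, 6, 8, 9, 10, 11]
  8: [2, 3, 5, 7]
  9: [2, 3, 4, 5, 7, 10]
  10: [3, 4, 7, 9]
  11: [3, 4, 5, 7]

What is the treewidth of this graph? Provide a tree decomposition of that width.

Each bag holds 5 vertices, so the decomposition has width 4, which upper-bounds the treewidth. For the lower bound, the 5 vertices {3, 4, 7, 9, 10} are pairwise adjacent, and any tree decomposition puts a clique entirely inside one bag — forcing width ≥ 4. Hence tw(G) = 4 exactly.

Treewidth 4.
One such decomposition:
Bags: B1 = {3, 4, 5, 7, 9}  B2 = {2, 3, 5, 7, 9}  B3 = {2, 3, 5, 7, 8}  B4 = {3, 4, 7, 9, 10}  B5 = {1, 2, 3, 5, 7}  B6 = {3, 4, 5, 7, 11}  B7 = {2, 3, 5, 6, 7}
Tree: B1–B2, B2–B3, B1–B4, B3–B5, B1–B6, B5–B7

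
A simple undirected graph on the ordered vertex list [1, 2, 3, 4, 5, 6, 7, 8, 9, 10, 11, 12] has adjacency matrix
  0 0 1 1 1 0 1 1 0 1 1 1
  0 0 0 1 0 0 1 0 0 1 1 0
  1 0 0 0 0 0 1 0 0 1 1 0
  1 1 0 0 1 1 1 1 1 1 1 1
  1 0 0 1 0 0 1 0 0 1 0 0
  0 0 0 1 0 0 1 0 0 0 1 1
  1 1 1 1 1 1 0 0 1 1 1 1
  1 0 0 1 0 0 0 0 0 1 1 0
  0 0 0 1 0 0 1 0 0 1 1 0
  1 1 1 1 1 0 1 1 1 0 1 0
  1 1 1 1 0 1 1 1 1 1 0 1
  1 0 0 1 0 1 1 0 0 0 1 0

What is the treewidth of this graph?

4

A width-4 tree decomposition is:
Bags: B1 = {2, 4, 7, 10, 11}  B2 = {1, 4, 7, 10, 11}  B3 = {1, 3, 7, 10, 11}  B4 = {1, 4, 7, 11, 12}  B5 = {1, 4, 8, 10, 11}  B6 = {4, 6, 7, 11, 12}  B7 = {1, 4, 5, 7, 10}  B8 = {4, 7, 9, 10, 11}
Tree: B1–B2, B2–B3, B2–B4, B2–B5, B4–B6, B2–B7, B1–B8
The largest bag has 5 vertices, giving width 4; this decomposition certifies tw(G) ≤ 4. For the lower bound, the 5 vertices {1, 3, 7, 10, 11} are pairwise adjacent, and any tree decomposition puts a clique entirely inside one bag — forcing width ≥ 4. Therefore the treewidth is 4.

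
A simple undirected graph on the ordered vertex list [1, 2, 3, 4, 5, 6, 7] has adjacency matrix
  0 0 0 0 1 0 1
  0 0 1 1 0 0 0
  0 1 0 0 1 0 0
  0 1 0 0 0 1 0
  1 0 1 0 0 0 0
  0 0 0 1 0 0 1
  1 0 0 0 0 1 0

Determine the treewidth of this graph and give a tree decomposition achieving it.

The largest bag has 3 vertices, giving width 2; this decomposition certifies tw(G) ≤ 2. For the lower bound, G contains the cycle 6–4–2–3–5–1–7–6, so G is not a forest; only forests have treewidth ≤ 1, hence tw(G) ≥ 2. Hence tw(G) = 2 exactly.

Treewidth 2.
Bags: B1 = {2, 4, 6}  B2 = {2, 3, 6}  B3 = {3, 5, 6}  B4 = {1, 5, 6}  B5 = {1, 6, 7}
Tree: B1–B2, B2–B3, B3–B4, B4–B5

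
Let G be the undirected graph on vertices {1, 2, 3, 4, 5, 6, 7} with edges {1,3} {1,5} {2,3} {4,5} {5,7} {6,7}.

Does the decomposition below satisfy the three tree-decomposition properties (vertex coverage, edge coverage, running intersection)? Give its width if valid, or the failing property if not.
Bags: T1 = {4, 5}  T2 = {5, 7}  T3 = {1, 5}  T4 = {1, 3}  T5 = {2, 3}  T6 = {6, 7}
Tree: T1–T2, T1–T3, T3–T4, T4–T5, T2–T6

Yes; width 1.

Every vertex of G appears in some bag (union = {1, 2, 3, 4, 5, 6, 7}); every edge is covered by a bag; and for each vertex v the set of bags containing v is connected in the bag tree. The decomposition is therefore valid. The largest bag has 2 vertices, so the width is 1.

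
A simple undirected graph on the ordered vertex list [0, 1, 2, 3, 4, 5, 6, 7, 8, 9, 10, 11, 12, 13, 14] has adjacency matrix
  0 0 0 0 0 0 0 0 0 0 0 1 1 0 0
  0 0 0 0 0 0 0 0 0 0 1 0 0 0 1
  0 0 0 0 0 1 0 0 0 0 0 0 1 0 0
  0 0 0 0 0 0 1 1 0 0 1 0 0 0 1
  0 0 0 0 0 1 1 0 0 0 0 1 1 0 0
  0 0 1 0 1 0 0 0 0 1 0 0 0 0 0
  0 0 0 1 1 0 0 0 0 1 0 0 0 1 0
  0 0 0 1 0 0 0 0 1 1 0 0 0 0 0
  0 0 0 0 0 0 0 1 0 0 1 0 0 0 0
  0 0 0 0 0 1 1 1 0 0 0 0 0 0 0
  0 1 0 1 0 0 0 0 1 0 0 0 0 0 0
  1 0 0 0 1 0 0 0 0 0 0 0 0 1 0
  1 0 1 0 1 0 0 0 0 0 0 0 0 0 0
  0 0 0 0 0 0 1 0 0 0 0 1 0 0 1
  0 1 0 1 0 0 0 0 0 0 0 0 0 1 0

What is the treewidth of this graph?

A width-3 tree decomposition is:
Bags: B1 = {1, 7, 8, 10}  B2 = {1, 3, 7, 10}  B3 = {1, 3, 7, 14}  B4 = {3, 7, 9, 14}  B5 = {3, 6, 9, 14}  B6 = {6, 9, 13, 14}  B7 = {5, 6, 9, 13}  B8 = {4, 5, 6, 13}  B9 = {4, 5, 11, 13}  B10 = {2, 4, 5, 11}  B11 = {2, 4, 11, 12}  B12 = {0, 2, 11, 12}
Tree: B1–B2, B2–B3, B3–B4, B4–B5, B5–B6, B6–B7, B7–B8, B8–B9, B9–B10, B10–B11, B11–B12
Every bag has size at most 4, so the width is 4 − 1 = 3 and tw(G) ≤ 3. For the lower bound: the 4 vertex sets {1,8,10}, {7}, {3}, {6,9,13,14} are disjoint, each induces a connected subgraph, and every pair is joined by at least one edge of G. Contracting each set to a single vertex therefore yields K_{4} as a minor, and since treewidth is minor-monotone, tw(G) ≥ tw(K_{4}) = 3. Combining the bounds, tw(G) = 3.

3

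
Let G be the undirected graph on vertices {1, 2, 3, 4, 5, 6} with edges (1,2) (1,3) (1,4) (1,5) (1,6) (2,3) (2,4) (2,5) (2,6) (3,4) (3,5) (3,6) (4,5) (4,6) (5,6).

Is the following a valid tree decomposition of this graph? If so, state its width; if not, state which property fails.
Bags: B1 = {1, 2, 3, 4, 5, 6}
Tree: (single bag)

Yes; width 5.

Vertex coverage: the bags together contain {1, 2, 3, 4, 5, 6}, the full vertex set. Edge coverage: each edge of G has both endpoints in at least one bag. Running intersection: for every vertex, the bags containing it form a connected subtree. All three properties hold, so this is a valid tree decomposition of width max|bag| − 1 = 5, and hence tw(G) ≤ 5.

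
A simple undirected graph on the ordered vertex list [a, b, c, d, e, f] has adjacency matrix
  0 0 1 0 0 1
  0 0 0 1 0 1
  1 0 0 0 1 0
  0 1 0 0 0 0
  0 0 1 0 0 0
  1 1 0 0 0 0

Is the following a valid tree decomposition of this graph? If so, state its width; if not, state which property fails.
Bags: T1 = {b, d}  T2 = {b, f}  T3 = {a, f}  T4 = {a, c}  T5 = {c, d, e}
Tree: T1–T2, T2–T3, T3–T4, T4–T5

No — bags containing vertex d are not connected in the tree.

A tree decomposition must satisfy three properties: every vertex lies in some bag; for every edge, both endpoints lie together in some bag; and for every vertex, the bags containing it form a connected subtree. Here bags containing vertex d are not connected in the tree, so the decomposition is invalid.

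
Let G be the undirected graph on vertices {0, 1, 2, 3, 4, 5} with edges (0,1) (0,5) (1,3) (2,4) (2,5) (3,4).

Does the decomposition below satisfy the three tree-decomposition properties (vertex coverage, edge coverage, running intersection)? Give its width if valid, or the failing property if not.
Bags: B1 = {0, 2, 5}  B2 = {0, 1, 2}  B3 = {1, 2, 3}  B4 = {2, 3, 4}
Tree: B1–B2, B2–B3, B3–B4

Vertex coverage: the bags together contain {0, 1, 2, 3, 4, 5}, the full vertex set. Edge coverage: each edge of G has both endpoints in at least one bag. Running intersection: for every vertex, the bags containing it form a connected subtree. All three properties hold, so this is a valid tree decomposition of width max|bag| − 1 = 2, and hence tw(G) ≤ 2.

Yes; width 2.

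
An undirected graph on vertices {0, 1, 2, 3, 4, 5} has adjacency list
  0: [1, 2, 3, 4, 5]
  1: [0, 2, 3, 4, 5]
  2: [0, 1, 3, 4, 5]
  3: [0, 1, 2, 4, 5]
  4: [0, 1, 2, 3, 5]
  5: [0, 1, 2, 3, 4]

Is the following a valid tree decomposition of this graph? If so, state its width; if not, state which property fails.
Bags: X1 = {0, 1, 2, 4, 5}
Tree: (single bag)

No — vertex 3 appears in no bag.

A tree decomposition must satisfy three properties: every vertex lies in some bag; for every edge, both endpoints lie together in some bag; and for every vertex, the bags containing it form a connected subtree. Here vertex 3 appears in no bag, so the decomposition is invalid.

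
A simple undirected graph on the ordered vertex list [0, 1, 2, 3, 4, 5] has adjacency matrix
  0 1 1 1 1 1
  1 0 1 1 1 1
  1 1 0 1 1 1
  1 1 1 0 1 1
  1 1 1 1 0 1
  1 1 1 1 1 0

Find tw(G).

5

A width-5 tree decomposition is:
Bags: B1 = {0, 1, 2, 3, 4, 5}
Tree: (single bag)
With just one bag of size 6, the width is 6 − 1 = 5, so tw(G) ≤ 5. On the other hand G contains the 6-clique {0, 1, 2, 3, 4, 5}. A clique must lie in a single bag of any decomposition, so no decomposition can have width below 5. Combining the bounds, tw(G) = 5.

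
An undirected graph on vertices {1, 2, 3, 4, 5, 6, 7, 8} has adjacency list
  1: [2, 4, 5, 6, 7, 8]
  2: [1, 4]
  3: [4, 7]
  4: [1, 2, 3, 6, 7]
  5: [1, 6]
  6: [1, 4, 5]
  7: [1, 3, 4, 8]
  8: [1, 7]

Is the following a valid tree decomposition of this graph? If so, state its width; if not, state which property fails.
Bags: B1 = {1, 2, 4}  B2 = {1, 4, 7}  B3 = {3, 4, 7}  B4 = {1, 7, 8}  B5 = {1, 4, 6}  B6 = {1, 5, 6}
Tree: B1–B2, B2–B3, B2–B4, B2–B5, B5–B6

Vertex coverage: the bags together contain {1, 2, 3, 4, 5, 6, 7, 8}, the full vertex set. Edge coverage: each edge of G has both endpoints in at least one bag. Running intersection: for every vertex, the bags containing it form a connected subtree. All three properties hold, so this is a valid tree decomposition of width max|bag| − 1 = 2, and hence tw(G) ≤ 2.

Yes; width 2.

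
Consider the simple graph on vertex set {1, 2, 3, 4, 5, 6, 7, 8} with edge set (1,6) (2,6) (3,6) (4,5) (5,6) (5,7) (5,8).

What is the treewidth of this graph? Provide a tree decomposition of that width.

Treewidth 1.
One optimal decomposition is:
Bags: B1 = {5, 8}  B2 = {5, 6}  B3 = {1, 6}  B4 = {5, 7}  B5 = {3, 6}  B6 = {2, 6}  B7 = {4, 5}
Tree: B1–B2, B2–B3, B1–B4, B3–B5, B3–B6, B4–B7

The largest bag has 2 vertices, giving width 1; this decomposition certifies tw(G) ≤ 1. Any graph with an edge has treewidth ≥ 1, and G has the edge 8–5. Therefore the treewidth is 1.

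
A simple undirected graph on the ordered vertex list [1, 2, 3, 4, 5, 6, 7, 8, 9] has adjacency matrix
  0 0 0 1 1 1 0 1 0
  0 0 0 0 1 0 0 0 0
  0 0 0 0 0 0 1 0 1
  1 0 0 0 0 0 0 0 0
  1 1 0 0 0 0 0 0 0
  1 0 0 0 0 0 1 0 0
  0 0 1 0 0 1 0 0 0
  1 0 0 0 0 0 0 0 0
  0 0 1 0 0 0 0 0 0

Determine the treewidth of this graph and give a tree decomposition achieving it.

Every bag has size at most 2, so the width is 2 − 1 = 1 and tw(G) ≤ 1. Since G has at least one edge (e.g. 6–1), it is not an edgeless graph, so tw(G) ≥ 1. Therefore the treewidth is 1.

Treewidth 1.
One such decomposition:
Bags: B1 = {1, 6}  B2 = {6, 7}  B3 = {1, 5}  B4 = {1, 4}  B5 = {1, 8}  B6 = {2, 5}  B7 = {3, 7}  B8 = {3, 9}
Tree: B1–B2, B1–B3, B1–B4, B3–B5, B3–B6, B2–B7, B7–B8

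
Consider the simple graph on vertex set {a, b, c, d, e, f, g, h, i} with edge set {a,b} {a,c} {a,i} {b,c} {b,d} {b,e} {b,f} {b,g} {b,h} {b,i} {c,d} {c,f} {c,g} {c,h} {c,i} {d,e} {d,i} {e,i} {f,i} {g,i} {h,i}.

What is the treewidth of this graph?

A width-3 tree decomposition is:
Bags: B1 = {b, c, h, i}  B2 = {b, c, g, i}  B3 = {a, b, c, i}  B4 = {b, c, d, i}  B5 = {b, c, f, i}  B6 = {b, d, e, i}
Tree: B1–B2, B1–B3, B3–B4, B3–B5, B4–B6
The largest bag has 4 vertices, giving width 3; this decomposition certifies tw(G) ≤ 3. On the other hand G contains the 4-clique {b, d, e, i}. A clique must lie in a single bag of any decomposition, so no decomposition can have width below 3. Therefore the treewidth is 3.

3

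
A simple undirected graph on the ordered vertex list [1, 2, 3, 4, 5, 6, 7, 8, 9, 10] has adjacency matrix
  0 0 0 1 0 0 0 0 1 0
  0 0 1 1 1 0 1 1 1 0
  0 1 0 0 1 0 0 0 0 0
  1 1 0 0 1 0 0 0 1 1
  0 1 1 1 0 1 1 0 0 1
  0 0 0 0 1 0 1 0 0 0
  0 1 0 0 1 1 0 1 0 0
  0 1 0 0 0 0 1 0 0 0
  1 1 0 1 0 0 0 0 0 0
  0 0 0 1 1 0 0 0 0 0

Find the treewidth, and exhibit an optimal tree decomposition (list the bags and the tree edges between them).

Each bag holds 3 vertices, so the decomposition has width 2, which upper-bounds the treewidth. On the other hand G contains the 3-clique {1, 4, 9}. A clique must lie in a single bag of any decomposition, so no decomposition can have width below 2. Combining the bounds, tw(G) = 2.

Treewidth 2.
One optimal decomposition is:
Bags: B1 = {2, 5, 7}  B2 = {5, 6, 7}  B3 = {2, 4, 5}  B4 = {2, 7, 8}  B5 = {2, 4, 9}  B6 = {2, 3, 5}  B7 = {4, 5, 10}  B8 = {1, 4, 9}
Tree: B1–B2, B1–B3, B1–B4, B3–B5, B1–B6, B3–B7, B5–B8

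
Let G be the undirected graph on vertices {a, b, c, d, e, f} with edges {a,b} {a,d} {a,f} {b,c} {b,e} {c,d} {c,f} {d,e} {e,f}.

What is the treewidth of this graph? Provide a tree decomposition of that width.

Treewidth 3.
One such decomposition:
Bags: B1 = {b, d, e, f}  B2 = {a, b, d, f}  B3 = {b, c, d, f}
Tree: B1–B2, B2–B3

Every bag has size at most 4, so the width is 4 − 1 = 3 and tw(G) ≤ 3. For the lower bound: the 4 vertex sets {d,e}, {a,f}, {b}, {c} are disjoint, each induces a connected subgraph, and every pair is joined by at least one edge of G. Contracting each set to a single vertex therefore yields K_{4} as a minor, and since treewidth is minor-monotone, tw(G) ≥ tw(K_{4}) = 3. Therefore the treewidth is 3.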